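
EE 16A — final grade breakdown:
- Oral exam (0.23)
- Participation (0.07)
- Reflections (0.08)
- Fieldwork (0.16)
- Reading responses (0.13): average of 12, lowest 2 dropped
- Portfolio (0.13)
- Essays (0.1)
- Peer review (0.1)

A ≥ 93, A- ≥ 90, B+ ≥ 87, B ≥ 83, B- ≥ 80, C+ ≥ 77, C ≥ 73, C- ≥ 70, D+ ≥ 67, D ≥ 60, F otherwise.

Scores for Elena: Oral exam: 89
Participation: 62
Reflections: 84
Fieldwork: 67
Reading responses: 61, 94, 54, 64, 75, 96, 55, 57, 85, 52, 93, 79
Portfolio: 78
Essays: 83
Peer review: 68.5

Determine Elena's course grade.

Reading responses: drop 52, 54 → average of remaining 10 = 759/10 = 75.9
Weighted total:
  Oral exam 89 × 0.23 = 20.47
  Participation 62 × 0.07 = 4.34
  Reflections 84 × 0.08 = 6.72
  Fieldwork 67 × 0.16 = 10.72
  Reading responses 75.9 × 0.13 = 9.867
  Portfolio 78 × 0.13 = 10.14
  Essays 83 × 0.1 = 8.3
  Peer review 68.5 × 0.1 = 6.85
Sum = 77.407
77.407 is ≥ 77 and < 80 → C+

C+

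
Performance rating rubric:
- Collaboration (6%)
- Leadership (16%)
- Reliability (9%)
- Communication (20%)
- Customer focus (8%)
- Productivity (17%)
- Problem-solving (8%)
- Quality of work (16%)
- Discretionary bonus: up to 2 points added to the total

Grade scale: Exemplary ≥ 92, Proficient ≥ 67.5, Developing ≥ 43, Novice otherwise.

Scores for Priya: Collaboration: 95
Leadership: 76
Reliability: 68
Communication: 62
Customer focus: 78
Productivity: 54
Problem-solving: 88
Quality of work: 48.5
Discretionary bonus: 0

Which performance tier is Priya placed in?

Weighted total:
  Collaboration 95 × 0.06 = 5.7
  Leadership 76 × 0.16 = 12.16
  Reliability 68 × 0.09 = 6.12
  Communication 62 × 0.2 = 12.4
  Customer focus 78 × 0.08 = 6.24
  Productivity 54 × 0.17 = 9.18
  Problem-solving 88 × 0.08 = 7.04
  Quality of work 48.5 × 0.16 = 7.76
Sum = 66.6
Discretionary bonus: 66.6 + 0 = 66.6
66.6 is ≥ 43 and < 67.5 → Developing

Developing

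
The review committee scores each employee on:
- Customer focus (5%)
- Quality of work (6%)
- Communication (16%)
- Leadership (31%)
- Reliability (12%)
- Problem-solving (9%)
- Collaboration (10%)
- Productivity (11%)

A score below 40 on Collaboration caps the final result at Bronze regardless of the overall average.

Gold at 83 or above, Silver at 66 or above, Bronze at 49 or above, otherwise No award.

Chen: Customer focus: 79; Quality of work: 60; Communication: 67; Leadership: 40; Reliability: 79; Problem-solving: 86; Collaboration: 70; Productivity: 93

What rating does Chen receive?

Bronze

Collaboration score 70 ≥ 40: minimum met.
Weighted total:
  Customer focus 79 × 0.05 = 3.95
  Quality of work 60 × 0.06 = 3.6
  Communication 67 × 0.16 = 10.72
  Leadership 40 × 0.31 = 12.4
  Reliability 79 × 0.12 = 9.48
  Problem-solving 86 × 0.09 = 7.74
  Collaboration 70 × 0.1 = 7
  Productivity 93 × 0.11 = 10.23
Sum = 65.12
65.12 is ≥ 49 and < 66 → Bronze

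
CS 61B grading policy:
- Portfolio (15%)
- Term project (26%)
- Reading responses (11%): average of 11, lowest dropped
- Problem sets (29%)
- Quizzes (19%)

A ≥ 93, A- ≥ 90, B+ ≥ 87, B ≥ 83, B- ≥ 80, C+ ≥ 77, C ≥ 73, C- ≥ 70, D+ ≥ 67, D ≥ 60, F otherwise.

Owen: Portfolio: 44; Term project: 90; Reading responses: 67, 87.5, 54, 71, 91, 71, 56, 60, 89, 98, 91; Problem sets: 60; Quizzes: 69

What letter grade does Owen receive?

Reading responses: drop 54 → average of remaining 10 = 781.5/10 = 78.15
Weighted total:
  Portfolio 44 × 0.15 = 6.6
  Term project 90 × 0.26 = 23.4
  Reading responses 78.15 × 0.11 = 8.5965
  Problem sets 60 × 0.29 = 17.4
  Quizzes 69 × 0.19 = 13.11
Sum = 69.1065
69.1065 is ≥ 67 and < 70 → D+

D+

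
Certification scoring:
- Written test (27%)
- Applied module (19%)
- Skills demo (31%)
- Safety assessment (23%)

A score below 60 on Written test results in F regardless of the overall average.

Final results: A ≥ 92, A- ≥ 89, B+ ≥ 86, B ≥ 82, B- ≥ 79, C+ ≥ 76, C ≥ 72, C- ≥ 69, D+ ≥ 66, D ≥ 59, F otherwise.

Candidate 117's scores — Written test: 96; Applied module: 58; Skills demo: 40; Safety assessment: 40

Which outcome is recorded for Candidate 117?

F

Written test score 96 ≥ 60: minimum met.
Weighted total:
  Written test 96 × 0.27 = 25.92
  Applied module 58 × 0.19 = 11.02
  Skills demo 40 × 0.31 = 12.4
  Safety assessment 40 × 0.23 = 9.2
Sum = 58.54
58.54 < 59 → F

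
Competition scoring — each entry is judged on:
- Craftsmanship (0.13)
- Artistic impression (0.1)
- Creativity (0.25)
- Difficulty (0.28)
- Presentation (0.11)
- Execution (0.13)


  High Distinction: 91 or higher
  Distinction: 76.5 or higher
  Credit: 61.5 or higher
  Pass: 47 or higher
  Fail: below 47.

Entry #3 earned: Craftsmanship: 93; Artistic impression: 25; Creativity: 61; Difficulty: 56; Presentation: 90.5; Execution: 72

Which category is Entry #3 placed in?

Credit

Weighted total:
  Craftsmanship 93 × 0.13 = 12.09
  Artistic impression 25 × 0.1 = 2.5
  Creativity 61 × 0.25 = 15.25
  Difficulty 56 × 0.28 = 15.68
  Presentation 90.5 × 0.11 = 9.955
  Execution 72 × 0.13 = 9.36
Sum = 64.835
64.835 is ≥ 61.5 and < 76.5 → Credit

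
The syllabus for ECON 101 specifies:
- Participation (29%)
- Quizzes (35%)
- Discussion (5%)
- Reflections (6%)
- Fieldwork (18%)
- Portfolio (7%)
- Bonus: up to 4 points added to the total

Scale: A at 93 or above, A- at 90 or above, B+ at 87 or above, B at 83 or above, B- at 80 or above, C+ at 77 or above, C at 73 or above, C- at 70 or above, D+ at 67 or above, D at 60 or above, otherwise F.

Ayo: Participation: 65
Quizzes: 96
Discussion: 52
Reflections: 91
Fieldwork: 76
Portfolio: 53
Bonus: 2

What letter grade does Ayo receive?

C+

Weighted total:
  Participation 65 × 0.29 = 18.85
  Quizzes 96 × 0.35 = 33.6
  Discussion 52 × 0.05 = 2.6
  Reflections 91 × 0.06 = 5.46
  Fieldwork 76 × 0.18 = 13.68
  Portfolio 53 × 0.07 = 3.71
Sum = 77.9
Bonus: 77.9 + 2 = 79.9
79.9 is ≥ 77 and < 80 → C+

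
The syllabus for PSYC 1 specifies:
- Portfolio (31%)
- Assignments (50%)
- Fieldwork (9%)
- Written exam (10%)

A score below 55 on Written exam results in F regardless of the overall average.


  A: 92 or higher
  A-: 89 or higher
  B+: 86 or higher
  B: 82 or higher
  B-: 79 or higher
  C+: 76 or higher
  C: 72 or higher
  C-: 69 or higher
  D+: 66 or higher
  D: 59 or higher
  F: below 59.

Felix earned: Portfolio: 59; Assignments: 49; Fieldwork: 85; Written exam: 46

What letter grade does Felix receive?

F

Written exam score 46 < 55: minimum not met.
Weighted total:
  Portfolio 59 × 0.31 = 18.29
  Assignments 49 × 0.5 = 24.5
  Fieldwork 85 × 0.09 = 7.65
  Written exam 46 × 0.1 = 4.6
Sum = 55.04
Because the Written exam minimum was not met, the result is F.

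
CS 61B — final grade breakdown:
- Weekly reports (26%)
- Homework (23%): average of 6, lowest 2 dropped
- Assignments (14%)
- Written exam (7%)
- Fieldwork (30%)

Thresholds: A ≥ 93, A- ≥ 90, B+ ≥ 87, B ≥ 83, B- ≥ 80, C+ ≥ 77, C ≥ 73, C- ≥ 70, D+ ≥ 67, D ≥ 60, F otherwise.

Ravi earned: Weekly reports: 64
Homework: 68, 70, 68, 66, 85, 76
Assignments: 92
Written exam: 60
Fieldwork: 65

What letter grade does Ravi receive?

Homework: drop 66, 68 → average of remaining 4 = 299/4 = 74.75
Weighted total:
  Weekly reports 64 × 0.26 = 16.64
  Homework 74.75 × 0.23 = 17.1925
  Assignments 92 × 0.14 = 12.88
  Written exam 60 × 0.07 = 4.2
  Fieldwork 65 × 0.3 = 19.5
Sum = 70.4125
70.4125 is ≥ 70 and < 73 → C-

C-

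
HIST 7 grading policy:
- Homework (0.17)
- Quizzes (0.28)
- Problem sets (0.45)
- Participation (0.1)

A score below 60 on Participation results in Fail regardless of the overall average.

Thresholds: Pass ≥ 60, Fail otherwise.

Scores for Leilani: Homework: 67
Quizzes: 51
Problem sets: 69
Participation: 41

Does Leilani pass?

Fail

Participation score 41 < 60: minimum not met.
Weighted total:
  Homework 67 × 0.17 = 11.39
  Quizzes 51 × 0.28 = 14.28
  Problem sets 69 × 0.45 = 31.05
  Participation 41 × 0.1 = 4.1
Sum = 60.82
Because the Participation minimum was not met, the result is Fail.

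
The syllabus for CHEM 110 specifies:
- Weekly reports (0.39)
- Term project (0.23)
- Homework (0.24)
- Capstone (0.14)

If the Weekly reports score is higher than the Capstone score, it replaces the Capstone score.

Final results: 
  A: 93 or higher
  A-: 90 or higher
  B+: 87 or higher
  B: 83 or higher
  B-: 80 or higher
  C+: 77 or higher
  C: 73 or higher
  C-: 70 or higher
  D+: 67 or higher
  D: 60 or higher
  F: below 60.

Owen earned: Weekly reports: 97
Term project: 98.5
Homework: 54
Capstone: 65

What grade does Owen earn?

B+

Weekly reports (97) > Capstone (65), so Capstone counts as 97.
Weighted total:
  Weekly reports 97 × 0.39 = 37.83
  Term project 98.5 × 0.23 = 22.655
  Homework 54 × 0.24 = 12.96
  Capstone 97 × 0.14 = 13.58
Sum = 87.025
87.025 is ≥ 87 and < 90 → B+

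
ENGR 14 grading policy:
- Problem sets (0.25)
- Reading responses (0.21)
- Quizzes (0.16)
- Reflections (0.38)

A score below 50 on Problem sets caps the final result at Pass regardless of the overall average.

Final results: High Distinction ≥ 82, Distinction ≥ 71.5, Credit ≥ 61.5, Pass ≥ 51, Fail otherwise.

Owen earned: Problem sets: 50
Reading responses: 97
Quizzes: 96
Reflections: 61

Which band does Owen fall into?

Problem sets score 50 ≥ 50: minimum met.
Weighted total:
  Problem sets 50 × 0.25 = 12.5
  Reading responses 97 × 0.21 = 20.37
  Quizzes 96 × 0.16 = 15.36
  Reflections 61 × 0.38 = 23.18
Sum = 71.41
71.41 is ≥ 61.5 and < 71.5 → Credit

Credit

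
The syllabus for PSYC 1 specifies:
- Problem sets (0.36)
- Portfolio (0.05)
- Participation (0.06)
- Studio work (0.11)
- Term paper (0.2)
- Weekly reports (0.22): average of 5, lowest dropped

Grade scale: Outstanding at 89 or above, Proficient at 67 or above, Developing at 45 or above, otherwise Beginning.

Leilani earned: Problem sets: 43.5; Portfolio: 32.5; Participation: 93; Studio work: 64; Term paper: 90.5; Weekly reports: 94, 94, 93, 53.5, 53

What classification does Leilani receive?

Developing

Weekly reports: drop 53 → average of remaining 4 = 334.5/4 = 83.625
Weighted total:
  Problem sets 43.5 × 0.36 = 15.66
  Portfolio 32.5 × 0.05 = 1.625
  Participation 93 × 0.06 = 5.58
  Studio work 64 × 0.11 = 7.04
  Term paper 90.5 × 0.2 = 18.1
  Weekly reports 83.625 × 0.22 = 18.3975
Sum = 66.4025
66.4025 is ≥ 45 and < 67 → Developing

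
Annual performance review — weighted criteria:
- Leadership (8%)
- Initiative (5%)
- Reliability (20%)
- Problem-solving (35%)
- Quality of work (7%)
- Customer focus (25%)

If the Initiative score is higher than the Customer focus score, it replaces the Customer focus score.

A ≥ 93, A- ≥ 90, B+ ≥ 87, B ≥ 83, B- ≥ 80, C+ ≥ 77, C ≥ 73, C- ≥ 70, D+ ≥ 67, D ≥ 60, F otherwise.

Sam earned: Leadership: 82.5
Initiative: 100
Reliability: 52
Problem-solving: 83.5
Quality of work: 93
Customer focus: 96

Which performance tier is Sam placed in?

Initiative (100) > Customer focus (96), so Customer focus counts as 100.
Weighted total:
  Leadership 82.5 × 0.08 = 6.6
  Initiative 100 × 0.05 = 5
  Reliability 52 × 0.2 = 10.4
  Problem-solving 83.5 × 0.35 = 29.225
  Quality of work 93 × 0.07 = 6.51
  Customer focus 100 × 0.25 = 25
Sum = 82.735
82.735 is ≥ 80 and < 83 → B-

B-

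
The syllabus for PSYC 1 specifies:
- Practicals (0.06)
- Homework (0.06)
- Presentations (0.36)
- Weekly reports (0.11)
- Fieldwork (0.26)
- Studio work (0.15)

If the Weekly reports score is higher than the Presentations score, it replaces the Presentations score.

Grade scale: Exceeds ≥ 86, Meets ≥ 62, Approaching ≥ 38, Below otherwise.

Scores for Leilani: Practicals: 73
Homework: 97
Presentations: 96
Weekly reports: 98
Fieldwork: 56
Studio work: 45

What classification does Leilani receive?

Meets

Weekly reports (98) > Presentations (96), so Presentations counts as 98.
Weighted total:
  Practicals 73 × 0.06 = 4.38
  Homework 97 × 0.06 = 5.82
  Presentations 98 × 0.36 = 35.28
  Weekly reports 98 × 0.11 = 10.78
  Fieldwork 56 × 0.26 = 14.56
  Studio work 45 × 0.15 = 6.75
Sum = 77.57
77.57 is ≥ 62 and < 86 → Meets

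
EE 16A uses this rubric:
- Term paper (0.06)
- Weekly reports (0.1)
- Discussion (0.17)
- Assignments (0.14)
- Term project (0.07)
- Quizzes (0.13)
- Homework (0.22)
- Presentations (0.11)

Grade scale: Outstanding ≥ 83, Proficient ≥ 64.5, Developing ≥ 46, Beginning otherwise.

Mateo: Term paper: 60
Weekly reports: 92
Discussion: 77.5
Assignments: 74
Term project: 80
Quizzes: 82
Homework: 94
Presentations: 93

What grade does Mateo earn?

Outstanding

Weighted total:
  Term paper 60 × 0.06 = 3.6
  Weekly reports 92 × 0.1 = 9.2
  Discussion 77.5 × 0.17 = 13.175
  Assignments 74 × 0.14 = 10.36
  Term project 80 × 0.07 = 5.6
  Quizzes 82 × 0.13 = 10.66
  Homework 94 × 0.22 = 20.68
  Presentations 93 × 0.11 = 10.23
Sum = 83.505
83.505 ≥ 83 → Outstanding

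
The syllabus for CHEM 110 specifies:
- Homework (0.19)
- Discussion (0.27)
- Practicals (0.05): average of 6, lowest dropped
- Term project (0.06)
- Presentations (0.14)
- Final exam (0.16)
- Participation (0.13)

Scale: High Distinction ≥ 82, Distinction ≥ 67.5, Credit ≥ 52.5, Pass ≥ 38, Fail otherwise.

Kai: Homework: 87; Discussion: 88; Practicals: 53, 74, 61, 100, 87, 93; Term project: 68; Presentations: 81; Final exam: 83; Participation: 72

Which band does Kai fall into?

Practicals: drop 53 → average of remaining 5 = 415/5 = 83
Weighted total:
  Homework 87 × 0.19 = 16.53
  Discussion 88 × 0.27 = 23.76
  Practicals 83 × 0.05 = 4.15
  Term project 68 × 0.06 = 4.08
  Presentations 81 × 0.14 = 11.34
  Final exam 83 × 0.16 = 13.28
  Participation 72 × 0.13 = 9.36
Sum = 82.5
82.5 ≥ 82 → High Distinction

High Distinction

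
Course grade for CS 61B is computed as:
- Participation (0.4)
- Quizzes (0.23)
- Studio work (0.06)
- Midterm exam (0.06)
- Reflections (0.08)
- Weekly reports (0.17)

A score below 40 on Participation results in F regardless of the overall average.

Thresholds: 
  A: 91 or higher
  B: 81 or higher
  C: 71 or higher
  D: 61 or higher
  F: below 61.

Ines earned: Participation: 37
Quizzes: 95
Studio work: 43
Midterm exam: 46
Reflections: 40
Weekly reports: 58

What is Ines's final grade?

Participation score 37 < 40: minimum not met.
Weighted total:
  Participation 37 × 0.4 = 14.8
  Quizzes 95 × 0.23 = 21.85
  Studio work 43 × 0.06 = 2.58
  Midterm exam 46 × 0.06 = 2.76
  Reflections 40 × 0.08 = 3.2
  Weekly reports 58 × 0.17 = 9.86
Sum = 55.05
Because the Participation minimum was not met, the result is F.

F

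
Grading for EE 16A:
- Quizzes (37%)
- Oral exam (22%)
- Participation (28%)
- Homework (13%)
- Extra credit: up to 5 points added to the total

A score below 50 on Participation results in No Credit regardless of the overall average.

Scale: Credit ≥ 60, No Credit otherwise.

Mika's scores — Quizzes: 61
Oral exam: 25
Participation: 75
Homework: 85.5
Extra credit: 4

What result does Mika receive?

Credit

Participation score 75 ≥ 50: minimum met.
Weighted total:
  Quizzes 61 × 0.37 = 22.57
  Oral exam 25 × 0.22 = 5.5
  Participation 75 × 0.28 = 21
  Homework 85.5 × 0.13 = 11.115
Sum = 60.185
Extra credit: 60.185 + 4 = 64.185
64.185 ≥ 60 → Credit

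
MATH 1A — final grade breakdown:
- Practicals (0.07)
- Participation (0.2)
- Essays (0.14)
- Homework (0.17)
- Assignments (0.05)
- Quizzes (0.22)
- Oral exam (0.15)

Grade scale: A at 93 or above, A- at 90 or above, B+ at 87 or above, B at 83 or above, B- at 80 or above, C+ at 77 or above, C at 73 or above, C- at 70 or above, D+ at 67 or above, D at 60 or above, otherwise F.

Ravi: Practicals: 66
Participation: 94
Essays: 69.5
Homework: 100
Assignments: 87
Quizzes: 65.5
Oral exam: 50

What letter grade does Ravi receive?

Weighted total:
  Practicals 66 × 0.07 = 4.62
  Participation 94 × 0.2 = 18.8
  Essays 69.5 × 0.14 = 9.73
  Homework 100 × 0.17 = 17
  Assignments 87 × 0.05 = 4.35
  Quizzes 65.5 × 0.22 = 14.41
  Oral exam 50 × 0.15 = 7.5
Sum = 76.41
76.41 is ≥ 73 and < 77 → C

C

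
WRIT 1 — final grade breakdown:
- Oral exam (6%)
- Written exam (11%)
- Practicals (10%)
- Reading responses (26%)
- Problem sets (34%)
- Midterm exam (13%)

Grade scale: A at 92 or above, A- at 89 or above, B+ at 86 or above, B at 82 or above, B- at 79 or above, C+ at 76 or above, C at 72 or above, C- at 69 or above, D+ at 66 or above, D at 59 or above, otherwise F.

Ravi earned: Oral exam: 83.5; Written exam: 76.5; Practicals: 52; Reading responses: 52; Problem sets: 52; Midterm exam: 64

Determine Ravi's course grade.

Weighted total:
  Oral exam 83.5 × 0.06 = 5.01
  Written exam 76.5 × 0.11 = 8.415
  Practicals 52 × 0.1 = 5.2
  Reading responses 52 × 0.26 = 13.52
  Problem sets 52 × 0.34 = 17.68
  Midterm exam 64 × 0.13 = 8.32
Sum = 58.145
58.145 < 59 → F

F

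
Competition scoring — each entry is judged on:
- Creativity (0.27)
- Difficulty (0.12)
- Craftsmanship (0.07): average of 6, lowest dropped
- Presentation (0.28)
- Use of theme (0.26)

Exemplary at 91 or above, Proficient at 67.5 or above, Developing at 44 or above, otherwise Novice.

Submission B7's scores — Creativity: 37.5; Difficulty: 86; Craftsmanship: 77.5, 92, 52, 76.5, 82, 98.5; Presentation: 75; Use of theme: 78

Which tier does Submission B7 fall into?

Craftsmanship: drop 52 → average of remaining 5 = 426.5/5 = 85.3
Weighted total:
  Creativity 37.5 × 0.27 = 10.125
  Difficulty 86 × 0.12 = 10.32
  Craftsmanship 85.3 × 0.07 = 5.971
  Presentation 75 × 0.28 = 21
  Use of theme 78 × 0.26 = 20.28
Sum = 67.696
67.696 is ≥ 67.5 and < 91 → Proficient

Proficient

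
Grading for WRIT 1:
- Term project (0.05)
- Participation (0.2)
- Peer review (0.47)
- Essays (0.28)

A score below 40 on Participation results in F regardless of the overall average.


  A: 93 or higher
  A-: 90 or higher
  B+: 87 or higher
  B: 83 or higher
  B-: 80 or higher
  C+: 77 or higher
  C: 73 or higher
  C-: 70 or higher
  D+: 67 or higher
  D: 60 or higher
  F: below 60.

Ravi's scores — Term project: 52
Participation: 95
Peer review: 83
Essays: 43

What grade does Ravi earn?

Participation score 95 ≥ 40: minimum met.
Weighted total:
  Term project 52 × 0.05 = 2.6
  Participation 95 × 0.2 = 19
  Peer review 83 × 0.47 = 39.01
  Essays 43 × 0.28 = 12.04
Sum = 72.65
72.65 is ≥ 70 and < 73 → C-

C-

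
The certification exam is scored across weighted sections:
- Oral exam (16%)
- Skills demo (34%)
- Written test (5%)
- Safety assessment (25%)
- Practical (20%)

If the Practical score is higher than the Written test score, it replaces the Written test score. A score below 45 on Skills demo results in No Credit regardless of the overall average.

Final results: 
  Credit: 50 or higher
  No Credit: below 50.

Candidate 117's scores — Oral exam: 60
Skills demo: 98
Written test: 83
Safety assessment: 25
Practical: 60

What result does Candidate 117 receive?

Credit

Practical (60) ≤ Written test (83), so Written test stays at 83.
Skills demo score 98 ≥ 45: minimum met.
Weighted total:
  Oral exam 60 × 0.16 = 9.6
  Skills demo 98 × 0.34 = 33.32
  Written test 83 × 0.05 = 4.15
  Safety assessment 25 × 0.25 = 6.25
  Practical 60 × 0.2 = 12
Sum = 65.32
65.32 ≥ 50 → Credit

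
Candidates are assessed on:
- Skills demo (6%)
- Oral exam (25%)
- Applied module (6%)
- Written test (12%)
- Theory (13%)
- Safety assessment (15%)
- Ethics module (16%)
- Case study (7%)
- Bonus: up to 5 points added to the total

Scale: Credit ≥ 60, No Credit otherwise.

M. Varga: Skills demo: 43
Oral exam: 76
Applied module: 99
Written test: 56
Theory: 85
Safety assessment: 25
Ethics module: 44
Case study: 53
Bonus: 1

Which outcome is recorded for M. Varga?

Weighted total:
  Skills demo 43 × 0.06 = 2.58
  Oral exam 76 × 0.25 = 19
  Applied module 99 × 0.06 = 5.94
  Written test 56 × 0.12 = 6.72
  Theory 85 × 0.13 = 11.05
  Safety assessment 25 × 0.15 = 3.75
  Ethics module 44 × 0.16 = 7.04
  Case study 53 × 0.07 = 3.71
Sum = 59.79
Bonus: 59.79 + 1 = 60.79
60.79 ≥ 60 → Credit

Credit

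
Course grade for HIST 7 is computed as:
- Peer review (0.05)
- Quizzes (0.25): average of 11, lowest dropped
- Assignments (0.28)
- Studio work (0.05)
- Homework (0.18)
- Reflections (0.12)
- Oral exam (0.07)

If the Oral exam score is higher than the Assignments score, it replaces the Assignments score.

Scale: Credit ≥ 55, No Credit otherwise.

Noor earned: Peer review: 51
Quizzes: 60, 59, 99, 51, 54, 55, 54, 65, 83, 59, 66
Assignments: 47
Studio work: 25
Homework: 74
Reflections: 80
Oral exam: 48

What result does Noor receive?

Credit

Quizzes: drop 51 → average of remaining 10 = 654/10 = 65.4
Oral exam (48) > Assignments (47), so Assignments counts as 48.
Weighted total:
  Peer review 51 × 0.05 = 2.55
  Quizzes 65.4 × 0.25 = 16.35
  Assignments 48 × 0.28 = 13.44
  Studio work 25 × 0.05 = 1.25
  Homework 74 × 0.18 = 13.32
  Reflections 80 × 0.12 = 9.6
  Oral exam 48 × 0.07 = 3.36
Sum = 59.87
59.87 ≥ 55 → Credit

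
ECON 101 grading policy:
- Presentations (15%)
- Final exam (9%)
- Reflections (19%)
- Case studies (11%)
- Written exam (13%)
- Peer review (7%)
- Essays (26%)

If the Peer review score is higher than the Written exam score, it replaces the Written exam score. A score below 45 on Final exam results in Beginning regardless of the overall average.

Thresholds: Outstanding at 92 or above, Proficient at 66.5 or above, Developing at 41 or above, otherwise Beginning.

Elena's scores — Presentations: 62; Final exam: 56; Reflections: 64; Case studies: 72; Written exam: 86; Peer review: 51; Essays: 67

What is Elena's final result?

Peer review (51) ≤ Written exam (86), so Written exam stays at 86.
Final exam score 56 ≥ 45: minimum met.
Weighted total:
  Presentations 62 × 0.15 = 9.3
  Final exam 56 × 0.09 = 5.04
  Reflections 64 × 0.19 = 12.16
  Case studies 72 × 0.11 = 7.92
  Written exam 86 × 0.13 = 11.18
  Peer review 51 × 0.07 = 3.57
  Essays 67 × 0.26 = 17.42
Sum = 66.59
66.59 is ≥ 66.5 and < 92 → Proficient

Proficient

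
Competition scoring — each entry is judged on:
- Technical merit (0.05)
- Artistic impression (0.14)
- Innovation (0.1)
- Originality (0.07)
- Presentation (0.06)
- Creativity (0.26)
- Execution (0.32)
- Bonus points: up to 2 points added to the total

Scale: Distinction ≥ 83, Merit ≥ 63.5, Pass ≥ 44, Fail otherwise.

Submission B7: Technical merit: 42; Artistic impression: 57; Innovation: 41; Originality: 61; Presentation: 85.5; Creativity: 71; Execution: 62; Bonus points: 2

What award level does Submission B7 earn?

Weighted total:
  Technical merit 42 × 0.05 = 2.1
  Artistic impression 57 × 0.14 = 7.98
  Innovation 41 × 0.1 = 4.1
  Originality 61 × 0.07 = 4.27
  Presentation 85.5 × 0.06 = 5.13
  Creativity 71 × 0.26 = 18.46
  Execution 62 × 0.32 = 19.84
Sum = 61.88
Bonus points: 61.88 + 2 = 63.88
63.88 is ≥ 63.5 and < 83 → Merit

Merit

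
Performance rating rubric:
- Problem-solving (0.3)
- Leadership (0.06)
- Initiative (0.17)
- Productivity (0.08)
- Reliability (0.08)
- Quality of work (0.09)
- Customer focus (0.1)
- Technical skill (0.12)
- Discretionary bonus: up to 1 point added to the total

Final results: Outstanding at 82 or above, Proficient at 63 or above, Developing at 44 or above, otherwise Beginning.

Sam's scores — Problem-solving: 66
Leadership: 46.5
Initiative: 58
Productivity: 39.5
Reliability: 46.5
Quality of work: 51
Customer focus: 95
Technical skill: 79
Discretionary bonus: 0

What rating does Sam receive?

Developing

Weighted total:
  Problem-solving 66 × 0.3 = 19.8
  Leadership 46.5 × 0.06 = 2.79
  Initiative 58 × 0.17 = 9.86
  Productivity 39.5 × 0.08 = 3.16
  Reliability 46.5 × 0.08 = 3.72
  Quality of work 51 × 0.09 = 4.59
  Customer focus 95 × 0.1 = 9.5
  Technical skill 79 × 0.12 = 9.48
Sum = 62.9
Discretionary bonus: 62.9 + 0 = 62.9
62.9 is ≥ 44 and < 63 → Developing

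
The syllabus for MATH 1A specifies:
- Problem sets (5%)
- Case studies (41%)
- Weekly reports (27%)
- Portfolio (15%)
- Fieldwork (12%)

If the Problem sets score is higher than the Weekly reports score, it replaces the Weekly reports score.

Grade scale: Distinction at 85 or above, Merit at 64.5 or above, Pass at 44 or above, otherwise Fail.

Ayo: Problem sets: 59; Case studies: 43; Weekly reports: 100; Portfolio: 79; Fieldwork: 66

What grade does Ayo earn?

Problem sets (59) ≤ Weekly reports (100), so Weekly reports stays at 100.
Weighted total:
  Problem sets 59 × 0.05 = 2.95
  Case studies 43 × 0.41 = 17.63
  Weekly reports 100 × 0.27 = 27
  Portfolio 79 × 0.15 = 11.85
  Fieldwork 66 × 0.12 = 7.92
Sum = 67.35
67.35 is ≥ 64.5 and < 85 → Merit

Merit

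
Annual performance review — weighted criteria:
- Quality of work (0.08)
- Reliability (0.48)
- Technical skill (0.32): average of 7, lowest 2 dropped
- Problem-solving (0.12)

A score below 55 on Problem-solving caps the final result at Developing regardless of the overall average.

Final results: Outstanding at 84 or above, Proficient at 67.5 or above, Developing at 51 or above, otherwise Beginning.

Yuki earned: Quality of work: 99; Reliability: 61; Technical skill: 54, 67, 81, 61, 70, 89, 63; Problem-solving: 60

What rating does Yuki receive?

Technical skill: drop 54, 61 → average of remaining 5 = 370/5 = 74
Problem-solving score 60 ≥ 55: minimum met.
Weighted total:
  Quality of work 99 × 0.08 = 7.92
  Reliability 61 × 0.48 = 29.28
  Technical skill 74 × 0.32 = 23.68
  Problem-solving 60 × 0.12 = 7.2
Sum = 68.08
68.08 is ≥ 67.5 and < 84 → Proficient

Proficient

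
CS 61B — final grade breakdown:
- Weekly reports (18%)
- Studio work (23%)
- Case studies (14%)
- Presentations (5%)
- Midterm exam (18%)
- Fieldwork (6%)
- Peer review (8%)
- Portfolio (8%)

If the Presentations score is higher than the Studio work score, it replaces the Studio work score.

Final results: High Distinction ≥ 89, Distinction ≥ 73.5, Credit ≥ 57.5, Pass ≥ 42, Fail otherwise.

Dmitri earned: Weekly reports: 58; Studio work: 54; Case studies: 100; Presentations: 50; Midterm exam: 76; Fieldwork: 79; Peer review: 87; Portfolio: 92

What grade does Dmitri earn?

Presentations (50) ≤ Studio work (54), so Studio work stays at 54.
Weighted total:
  Weekly reports 58 × 0.18 = 10.44
  Studio work 54 × 0.23 = 12.42
  Case studies 100 × 0.14 = 14
  Presentations 50 × 0.05 = 2.5
  Midterm exam 76 × 0.18 = 13.68
  Fieldwork 79 × 0.06 = 4.74
  Peer review 87 × 0.08 = 6.96
  Portfolio 92 × 0.08 = 7.36
Sum = 72.1
72.1 is ≥ 57.5 and < 73.5 → Credit

Credit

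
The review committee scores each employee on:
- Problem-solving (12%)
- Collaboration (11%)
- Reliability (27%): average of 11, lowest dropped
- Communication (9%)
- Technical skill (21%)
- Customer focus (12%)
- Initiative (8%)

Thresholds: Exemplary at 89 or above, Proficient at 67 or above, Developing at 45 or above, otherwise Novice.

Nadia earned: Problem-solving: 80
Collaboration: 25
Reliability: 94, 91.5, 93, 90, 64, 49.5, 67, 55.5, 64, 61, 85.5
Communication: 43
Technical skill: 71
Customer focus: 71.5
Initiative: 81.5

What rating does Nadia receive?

Reliability: drop 49.5 → average of remaining 10 = 765.5/10 = 76.55
Weighted total:
  Problem-solving 80 × 0.12 = 9.6
  Collaboration 25 × 0.11 = 2.75
  Reliability 76.55 × 0.27 = 20.6685
  Communication 43 × 0.09 = 3.87
  Technical skill 71 × 0.21 = 14.91
  Customer focus 71.5 × 0.12 = 8.58
  Initiative 81.5 × 0.08 = 6.52
Sum = 66.8985
66.8985 is ≥ 45 and < 67 → Developing

Developing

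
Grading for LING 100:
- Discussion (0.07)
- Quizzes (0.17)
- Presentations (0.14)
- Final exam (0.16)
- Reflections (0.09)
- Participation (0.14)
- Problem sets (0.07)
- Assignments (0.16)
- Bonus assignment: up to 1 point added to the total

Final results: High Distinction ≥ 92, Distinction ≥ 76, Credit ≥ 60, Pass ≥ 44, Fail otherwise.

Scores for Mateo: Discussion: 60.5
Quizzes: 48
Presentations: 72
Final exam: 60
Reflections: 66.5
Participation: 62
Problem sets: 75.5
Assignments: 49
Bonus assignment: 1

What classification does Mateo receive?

Weighted total:
  Discussion 60.5 × 0.07 = 4.235
  Quizzes 48 × 0.17 = 8.16
  Presentations 72 × 0.14 = 10.08
  Final exam 60 × 0.16 = 9.6
  Reflections 66.5 × 0.09 = 5.985
  Participation 62 × 0.14 = 8.68
  Problem sets 75.5 × 0.07 = 5.285
  Assignments 49 × 0.16 = 7.84
Sum = 59.865
Bonus assignment: 59.865 + 1 = 60.865
60.865 is ≥ 60 and < 76 → Credit

Credit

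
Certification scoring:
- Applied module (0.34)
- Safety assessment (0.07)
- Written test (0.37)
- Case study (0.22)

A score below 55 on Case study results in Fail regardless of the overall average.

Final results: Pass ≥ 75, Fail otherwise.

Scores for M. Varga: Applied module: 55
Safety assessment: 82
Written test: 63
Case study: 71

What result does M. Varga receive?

Case study score 71 ≥ 55: minimum met.
Weighted total:
  Applied module 55 × 0.34 = 18.7
  Safety assessment 82 × 0.07 = 5.74
  Written test 63 × 0.37 = 23.31
  Case study 71 × 0.22 = 15.62
Sum = 63.37
63.37 < 75 → Fail

Fail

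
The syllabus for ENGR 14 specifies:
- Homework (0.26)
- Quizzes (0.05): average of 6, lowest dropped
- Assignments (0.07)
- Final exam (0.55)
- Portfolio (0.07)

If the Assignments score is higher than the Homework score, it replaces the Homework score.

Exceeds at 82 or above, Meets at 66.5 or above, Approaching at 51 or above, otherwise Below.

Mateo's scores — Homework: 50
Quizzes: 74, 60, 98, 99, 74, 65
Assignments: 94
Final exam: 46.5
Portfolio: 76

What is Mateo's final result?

Approaching

Quizzes: drop 60 → average of remaining 5 = 410/5 = 82
Assignments (94) > Homework (50), so Homework counts as 94.
Weighted total:
  Homework 94 × 0.26 = 24.44
  Quizzes 82 × 0.05 = 4.1
  Assignments 94 × 0.07 = 6.58
  Final exam 46.5 × 0.55 = 25.575
  Portfolio 76 × 0.07 = 5.32
Sum = 66.015
66.015 is ≥ 51 and < 66.5 → Approaching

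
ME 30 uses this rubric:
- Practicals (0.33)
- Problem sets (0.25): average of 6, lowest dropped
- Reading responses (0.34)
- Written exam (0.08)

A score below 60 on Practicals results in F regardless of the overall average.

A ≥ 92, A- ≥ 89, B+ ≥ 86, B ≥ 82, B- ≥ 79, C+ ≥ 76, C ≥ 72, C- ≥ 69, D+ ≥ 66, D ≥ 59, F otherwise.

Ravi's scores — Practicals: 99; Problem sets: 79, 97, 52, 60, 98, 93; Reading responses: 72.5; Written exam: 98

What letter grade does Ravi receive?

B+

Problem sets: drop 52 → average of remaining 5 = 427/5 = 85.4
Practicals score 99 ≥ 60: minimum met.
Weighted total:
  Practicals 99 × 0.33 = 32.67
  Problem sets 85.4 × 0.25 = 21.35
  Reading responses 72.5 × 0.34 = 24.65
  Written exam 98 × 0.08 = 7.84
Sum = 86.51
86.51 is ≥ 86 and < 89 → B+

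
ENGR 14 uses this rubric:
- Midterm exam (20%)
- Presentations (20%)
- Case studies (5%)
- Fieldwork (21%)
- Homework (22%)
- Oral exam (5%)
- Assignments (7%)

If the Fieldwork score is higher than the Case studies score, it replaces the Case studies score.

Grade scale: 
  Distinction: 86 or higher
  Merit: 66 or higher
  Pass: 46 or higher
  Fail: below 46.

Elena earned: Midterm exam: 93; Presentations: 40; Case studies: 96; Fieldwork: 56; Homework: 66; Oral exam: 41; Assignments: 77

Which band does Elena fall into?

Pass

Fieldwork (56) ≤ Case studies (96), so Case studies stays at 96.
Weighted total:
  Midterm exam 93 × 0.2 = 18.6
  Presentations 40 × 0.2 = 8
  Case studies 96 × 0.05 = 4.8
  Fieldwork 56 × 0.21 = 11.76
  Homework 66 × 0.22 = 14.52
  Oral exam 41 × 0.05 = 2.05
  Assignments 77 × 0.07 = 5.39
Sum = 65.12
65.12 is ≥ 46 and < 66 → Pass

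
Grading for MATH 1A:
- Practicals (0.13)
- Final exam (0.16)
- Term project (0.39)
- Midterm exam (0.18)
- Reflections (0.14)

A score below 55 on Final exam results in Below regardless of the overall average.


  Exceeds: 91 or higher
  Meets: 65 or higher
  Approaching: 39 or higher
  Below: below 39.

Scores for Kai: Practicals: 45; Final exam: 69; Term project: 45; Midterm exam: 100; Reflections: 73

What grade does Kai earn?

Final exam score 69 ≥ 55: minimum met.
Weighted total:
  Practicals 45 × 0.13 = 5.85
  Final exam 69 × 0.16 = 11.04
  Term project 45 × 0.39 = 17.55
  Midterm exam 100 × 0.18 = 18
  Reflections 73 × 0.14 = 10.22
Sum = 62.66
62.66 is ≥ 39 and < 65 → Approaching

Approaching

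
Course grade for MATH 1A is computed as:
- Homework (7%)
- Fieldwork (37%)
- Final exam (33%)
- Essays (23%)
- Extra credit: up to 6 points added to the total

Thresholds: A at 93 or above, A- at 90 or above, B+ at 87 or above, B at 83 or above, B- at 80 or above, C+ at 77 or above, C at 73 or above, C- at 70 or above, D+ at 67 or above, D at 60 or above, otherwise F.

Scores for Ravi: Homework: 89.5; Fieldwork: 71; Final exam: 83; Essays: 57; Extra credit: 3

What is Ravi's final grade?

C

Weighted total:
  Homework 89.5 × 0.07 = 6.265
  Fieldwork 71 × 0.37 = 26.27
  Final exam 83 × 0.33 = 27.39
  Essays 57 × 0.23 = 13.11
Sum = 73.035
Extra credit: 73.035 + 3 = 76.035
76.035 is ≥ 73 and < 77 → C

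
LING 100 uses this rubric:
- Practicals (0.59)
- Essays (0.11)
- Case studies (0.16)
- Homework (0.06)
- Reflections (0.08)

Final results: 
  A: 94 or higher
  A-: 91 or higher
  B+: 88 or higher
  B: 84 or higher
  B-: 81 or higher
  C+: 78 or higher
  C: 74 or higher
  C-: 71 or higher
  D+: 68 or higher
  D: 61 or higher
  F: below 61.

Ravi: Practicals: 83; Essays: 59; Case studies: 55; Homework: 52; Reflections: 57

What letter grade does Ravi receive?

C-

Weighted total:
  Practicals 83 × 0.59 = 48.97
  Essays 59 × 0.11 = 6.49
  Case studies 55 × 0.16 = 8.8
  Homework 52 × 0.06 = 3.12
  Reflections 57 × 0.08 = 4.56
Sum = 71.94
71.94 is ≥ 71 and < 74 → C-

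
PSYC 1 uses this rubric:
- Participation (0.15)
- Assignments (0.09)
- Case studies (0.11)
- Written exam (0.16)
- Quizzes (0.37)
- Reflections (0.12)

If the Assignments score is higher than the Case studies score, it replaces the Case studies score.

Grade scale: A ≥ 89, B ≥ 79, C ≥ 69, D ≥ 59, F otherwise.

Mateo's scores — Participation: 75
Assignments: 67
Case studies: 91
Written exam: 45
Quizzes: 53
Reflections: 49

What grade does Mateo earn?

D

Assignments (67) ≤ Case studies (91), so Case studies stays at 91.
Weighted total:
  Participation 75 × 0.15 = 11.25
  Assignments 67 × 0.09 = 6.03
  Case studies 91 × 0.11 = 10.01
  Written exam 45 × 0.16 = 7.2
  Quizzes 53 × 0.37 = 19.61
  Reflections 49 × 0.12 = 5.88
Sum = 59.98
59.98 is ≥ 59 and < 69 → D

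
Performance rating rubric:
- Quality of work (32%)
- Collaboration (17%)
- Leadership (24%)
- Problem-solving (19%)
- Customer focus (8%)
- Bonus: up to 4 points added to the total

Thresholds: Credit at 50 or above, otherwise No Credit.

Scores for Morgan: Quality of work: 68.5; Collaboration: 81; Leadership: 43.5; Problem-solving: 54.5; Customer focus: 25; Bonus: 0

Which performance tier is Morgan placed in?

Credit

Weighted total:
  Quality of work 68.5 × 0.32 = 21.92
  Collaboration 81 × 0.17 = 13.77
  Leadership 43.5 × 0.24 = 10.44
  Problem-solving 54.5 × 0.19 = 10.355
  Customer focus 25 × 0.08 = 2
Sum = 58.485
Bonus: 58.485 + 0 = 58.485
58.485 ≥ 50 → Credit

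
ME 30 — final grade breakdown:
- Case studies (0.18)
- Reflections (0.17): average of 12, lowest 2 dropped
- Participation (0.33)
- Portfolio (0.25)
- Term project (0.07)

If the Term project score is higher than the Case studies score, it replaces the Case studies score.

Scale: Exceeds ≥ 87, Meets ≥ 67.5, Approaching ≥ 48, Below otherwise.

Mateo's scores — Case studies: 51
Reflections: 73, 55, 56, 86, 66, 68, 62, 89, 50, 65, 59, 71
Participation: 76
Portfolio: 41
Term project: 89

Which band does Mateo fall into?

Meets

Reflections: drop 50, 55 → average of remaining 10 = 695/10 = 69.5
Term project (89) > Case studies (51), so Case studies counts as 89.
Weighted total:
  Case studies 89 × 0.18 = 16.02
  Reflections 69.5 × 0.17 = 11.815
  Participation 76 × 0.33 = 25.08
  Portfolio 41 × 0.25 = 10.25
  Term project 89 × 0.07 = 6.23
Sum = 69.395
69.395 is ≥ 67.5 and < 87 → Meets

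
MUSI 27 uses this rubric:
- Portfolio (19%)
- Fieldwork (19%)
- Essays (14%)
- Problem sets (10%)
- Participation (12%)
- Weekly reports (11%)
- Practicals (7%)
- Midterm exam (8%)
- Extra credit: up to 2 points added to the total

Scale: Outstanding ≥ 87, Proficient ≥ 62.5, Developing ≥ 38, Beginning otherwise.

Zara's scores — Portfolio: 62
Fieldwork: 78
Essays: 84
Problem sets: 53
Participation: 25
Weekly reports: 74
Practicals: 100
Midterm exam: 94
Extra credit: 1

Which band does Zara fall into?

Weighted total:
  Portfolio 62 × 0.19 = 11.78
  Fieldwork 78 × 0.19 = 14.82
  Essays 84 × 0.14 = 11.76
  Problem sets 53 × 0.1 = 5.3
  Participation 25 × 0.12 = 3
  Weekly reports 74 × 0.11 = 8.14
  Practicals 100 × 0.07 = 7
  Midterm exam 94 × 0.08 = 7.52
Sum = 69.32
Extra credit: 69.32 + 1 = 70.32
70.32 is ≥ 62.5 and < 87 → Proficient

Proficient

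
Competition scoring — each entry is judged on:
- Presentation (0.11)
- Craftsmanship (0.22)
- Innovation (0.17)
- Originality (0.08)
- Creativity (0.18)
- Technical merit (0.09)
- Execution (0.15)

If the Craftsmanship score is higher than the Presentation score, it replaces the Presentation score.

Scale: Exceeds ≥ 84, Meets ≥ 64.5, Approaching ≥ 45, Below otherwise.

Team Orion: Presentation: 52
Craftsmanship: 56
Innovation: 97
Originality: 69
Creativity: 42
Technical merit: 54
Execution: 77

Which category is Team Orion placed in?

Approaching

Craftsmanship (56) > Presentation (52), so Presentation counts as 56.
Weighted total:
  Presentation 56 × 0.11 = 6.16
  Craftsmanship 56 × 0.22 = 12.32
  Innovation 97 × 0.17 = 16.49
  Originality 69 × 0.08 = 5.52
  Creativity 42 × 0.18 = 7.56
  Technical merit 54 × 0.09 = 4.86
  Execution 77 × 0.15 = 11.55
Sum = 64.46
64.46 is ≥ 45 and < 64.5 → Approaching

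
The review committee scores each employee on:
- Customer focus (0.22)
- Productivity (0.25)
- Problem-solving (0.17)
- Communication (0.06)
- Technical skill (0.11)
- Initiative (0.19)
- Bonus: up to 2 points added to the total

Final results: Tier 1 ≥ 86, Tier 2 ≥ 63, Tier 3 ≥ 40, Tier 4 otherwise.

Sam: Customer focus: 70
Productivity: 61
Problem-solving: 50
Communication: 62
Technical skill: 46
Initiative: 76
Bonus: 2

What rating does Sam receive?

Weighted total:
  Customer focus 70 × 0.22 = 15.4
  Productivity 61 × 0.25 = 15.25
  Problem-solving 50 × 0.17 = 8.5
  Communication 62 × 0.06 = 3.72
  Technical skill 46 × 0.11 = 5.06
  Initiative 76 × 0.19 = 14.44
Sum = 62.37
Bonus: 62.37 + 2 = 64.37
64.37 is ≥ 63 and < 86 → Tier 2

Tier 2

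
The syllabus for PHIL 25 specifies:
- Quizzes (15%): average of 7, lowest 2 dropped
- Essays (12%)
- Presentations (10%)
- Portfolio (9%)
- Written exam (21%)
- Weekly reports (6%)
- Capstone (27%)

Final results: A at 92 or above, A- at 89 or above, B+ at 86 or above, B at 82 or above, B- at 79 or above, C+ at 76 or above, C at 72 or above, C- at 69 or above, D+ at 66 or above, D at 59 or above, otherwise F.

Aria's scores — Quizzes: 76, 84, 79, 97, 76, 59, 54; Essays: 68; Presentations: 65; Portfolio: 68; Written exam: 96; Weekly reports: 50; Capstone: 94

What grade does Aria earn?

Quizzes: drop 54, 59 → average of remaining 5 = 412/5 = 82.4
Weighted total:
  Quizzes 82.4 × 0.15 = 12.36
  Essays 68 × 0.12 = 8.16
  Presentations 65 × 0.1 = 6.5
  Portfolio 68 × 0.09 = 6.12
  Written exam 96 × 0.21 = 20.16
  Weekly reports 50 × 0.06 = 3
  Capstone 94 × 0.27 = 25.38
Sum = 81.68
81.68 is ≥ 79 and < 82 → B-

B-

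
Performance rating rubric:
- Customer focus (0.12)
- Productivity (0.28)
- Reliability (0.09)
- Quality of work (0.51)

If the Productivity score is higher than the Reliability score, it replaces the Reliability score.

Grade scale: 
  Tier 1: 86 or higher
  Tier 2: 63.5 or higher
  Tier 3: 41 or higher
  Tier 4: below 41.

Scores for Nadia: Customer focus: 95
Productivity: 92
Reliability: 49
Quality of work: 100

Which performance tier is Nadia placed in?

Productivity (92) > Reliability (49), so Reliability counts as 92.
Weighted total:
  Customer focus 95 × 0.12 = 11.4
  Productivity 92 × 0.28 = 25.76
  Reliability 92 × 0.09 = 8.28
  Quality of work 100 × 0.51 = 51
Sum = 96.44
96.44 ≥ 86 → Tier 1

Tier 1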